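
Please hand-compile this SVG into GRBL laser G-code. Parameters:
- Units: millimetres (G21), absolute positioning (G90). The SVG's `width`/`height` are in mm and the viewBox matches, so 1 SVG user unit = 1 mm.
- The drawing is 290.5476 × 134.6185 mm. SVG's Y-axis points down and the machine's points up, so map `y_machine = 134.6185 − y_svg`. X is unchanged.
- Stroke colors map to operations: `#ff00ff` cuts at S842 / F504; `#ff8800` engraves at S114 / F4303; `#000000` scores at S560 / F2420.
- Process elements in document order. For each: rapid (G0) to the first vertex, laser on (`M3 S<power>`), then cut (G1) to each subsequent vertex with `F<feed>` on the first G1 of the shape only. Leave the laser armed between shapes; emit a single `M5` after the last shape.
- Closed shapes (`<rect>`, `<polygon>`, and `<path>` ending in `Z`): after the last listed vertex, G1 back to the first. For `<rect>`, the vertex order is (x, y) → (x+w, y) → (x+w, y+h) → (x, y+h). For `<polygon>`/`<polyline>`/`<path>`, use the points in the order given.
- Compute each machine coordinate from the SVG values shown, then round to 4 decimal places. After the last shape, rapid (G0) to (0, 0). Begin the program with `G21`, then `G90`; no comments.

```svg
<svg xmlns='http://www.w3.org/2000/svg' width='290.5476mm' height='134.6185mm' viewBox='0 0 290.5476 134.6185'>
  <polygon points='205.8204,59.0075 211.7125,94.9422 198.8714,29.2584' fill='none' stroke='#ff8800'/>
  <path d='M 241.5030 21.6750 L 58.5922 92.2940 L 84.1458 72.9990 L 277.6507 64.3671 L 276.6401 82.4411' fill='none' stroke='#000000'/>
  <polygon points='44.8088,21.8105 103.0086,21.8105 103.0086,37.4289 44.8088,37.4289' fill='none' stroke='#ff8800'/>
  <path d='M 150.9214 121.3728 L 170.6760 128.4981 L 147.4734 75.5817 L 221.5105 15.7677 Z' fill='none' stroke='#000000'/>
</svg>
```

G21
G90
G0 X205.8204 Y75.6110
M3 S114
G1 X211.7125 Y39.6763 F4303
G1 X198.8714 Y105.3601
G1 X205.8204 Y75.6110
G0 X241.5030 Y112.9435
M3 S560
G1 X58.5922 Y42.3245 F2420
G1 X84.1458 Y61.6195
G1 X277.6507 Y70.2514
G1 X276.6401 Y52.1774
G0 X44.8088 Y112.8080
M3 S114
G1 X103.0086 Y112.8080 F4303
G1 X103.0086 Y97.1896
G1 X44.8088 Y97.1896
G1 X44.8088 Y112.8080
G0 X150.9214 Y13.2457
M3 S560
G1 X170.6760 Y6.1204 F2420
G1 X147.4734 Y59.0368
G1 X221.5105 Y118.8508
G1 X150.9214 Y13.2457
M5
G0 X0.0000 Y0.0000

viewBox `0 0 290.5476 134.6185` with mm width/height → 1 unit = 1 mm. Flip: y_m = 134.6185 − y_svg.

**Shape 1** — `<polygon>` closed polygon, stroke `#ff8800` → engrave (S114, F4303). Machine vertices: (205.8204,75.6110) → (211.7125,39.6763) → (198.8714,105.3601) → (205.8204,75.6110). Closed: final G1 returns to the first vertex.

**Shape 2** — `<path>` open polyline, stroke `#000000` → score (S560, F2420). Machine vertices: (241.5030,112.9435) → (58.5922,42.3245) → (84.1458,61.6195) → (277.6507,70.2514) → (276.6401,52.1774). Open path.

**Shape 3** — `<polygon>` rectangle, stroke `#ff8800` → engrave (S114, F4303). Machine vertices: (44.8088,112.8080) → (103.0086,112.8080) → (103.0086,97.1896) → (44.8088,97.1896) → (44.8088,112.8080). Closed: final G1 returns to the first vertex.

**Shape 4** — `<path>` closed polygon, stroke `#000000` → score (S560, F2420). Machine vertices: (150.9214,13.2457) → (170.6760,6.1204) → (147.4734,59.0368) → (221.5105,118.8508) → (150.9214,13.2457). Closed: final G1 returns to the first vertex.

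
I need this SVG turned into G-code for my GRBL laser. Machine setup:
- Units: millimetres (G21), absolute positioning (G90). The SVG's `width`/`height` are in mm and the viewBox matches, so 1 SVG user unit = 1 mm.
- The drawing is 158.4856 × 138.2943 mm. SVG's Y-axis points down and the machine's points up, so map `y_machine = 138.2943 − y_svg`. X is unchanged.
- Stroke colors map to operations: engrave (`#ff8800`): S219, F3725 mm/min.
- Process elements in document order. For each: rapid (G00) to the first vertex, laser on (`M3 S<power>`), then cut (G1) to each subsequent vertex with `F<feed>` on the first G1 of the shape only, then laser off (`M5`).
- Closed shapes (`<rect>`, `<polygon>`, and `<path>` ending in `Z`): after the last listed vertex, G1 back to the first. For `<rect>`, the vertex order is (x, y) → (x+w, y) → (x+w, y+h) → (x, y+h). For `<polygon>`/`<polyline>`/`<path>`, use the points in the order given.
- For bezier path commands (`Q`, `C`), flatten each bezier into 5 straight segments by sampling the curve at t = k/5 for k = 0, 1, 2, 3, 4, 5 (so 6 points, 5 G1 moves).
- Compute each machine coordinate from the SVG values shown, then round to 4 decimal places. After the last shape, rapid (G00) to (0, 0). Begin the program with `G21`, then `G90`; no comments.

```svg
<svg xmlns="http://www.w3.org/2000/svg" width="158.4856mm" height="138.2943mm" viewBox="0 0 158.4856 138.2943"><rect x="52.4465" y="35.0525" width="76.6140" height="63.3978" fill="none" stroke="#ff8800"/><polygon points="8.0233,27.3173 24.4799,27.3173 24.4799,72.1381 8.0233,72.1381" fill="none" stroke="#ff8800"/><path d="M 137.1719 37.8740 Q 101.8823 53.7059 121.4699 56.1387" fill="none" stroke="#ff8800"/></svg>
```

G21
G90
G00 X52.4465 Y103.2418
M3 S219
G1 X129.0605 Y103.2418 F3725
G1 X129.0605 Y39.8440
G1 X52.4465 Y39.8440
G1 X52.4465 Y103.2418
M5
G00 X8.0233 Y110.9770
M3 S219
G1 X24.4799 Y110.9770 F3725
G1 X24.4799 Y66.1562
G1 X8.0233 Y66.1562
G1 X8.0233 Y110.9770
M5
G00 X137.1719 Y100.4203
M3 S219
G1 X125.2511 Y94.6235 F3725
G1 X117.7206 Y89.8986
G1 X114.5802 Y86.2457
G1 X115.8299 Y83.6647
G1 X121.4699 Y82.1556
M5
G00 X0.0000 Y0.0000

Since the viewBox matches the mm dimensions, user units are millimetres directly. The only transform is the Y-flip y_m = 138.2943 − y_svg.

Shape 1 is a rectangle drawn with `<rect>`. Its stroke #ff8800 means engrave at S219, F3725. After flipping Y the toolpath is (52.4465,103.2418) → (129.0605,103.2418) → (129.0605,39.8440) → (52.4465,39.8440) → (52.4465,103.2418), returning to the start.

Shape 2 is a rectangle drawn with `<polygon>`. Its stroke #ff8800 means engrave at S219, F3725. After flipping Y the toolpath is (8.0233,110.9770) → (24.4799,110.9770) → (24.4799,66.1562) → (8.0233,66.1562) → (8.0233,110.9770), returning to the start.

Shape 3 is a quadratic bezier drawn with `<path>`. Its stroke #ff8800 means engrave at S219, F3725. After flipping Y the toolpath is (137.1719,100.4203) → (125.2511,94.6235) → (117.7206,89.8986) → (114.5802,86.2457) → (115.8299,83.6647) → (121.4699,82.1556).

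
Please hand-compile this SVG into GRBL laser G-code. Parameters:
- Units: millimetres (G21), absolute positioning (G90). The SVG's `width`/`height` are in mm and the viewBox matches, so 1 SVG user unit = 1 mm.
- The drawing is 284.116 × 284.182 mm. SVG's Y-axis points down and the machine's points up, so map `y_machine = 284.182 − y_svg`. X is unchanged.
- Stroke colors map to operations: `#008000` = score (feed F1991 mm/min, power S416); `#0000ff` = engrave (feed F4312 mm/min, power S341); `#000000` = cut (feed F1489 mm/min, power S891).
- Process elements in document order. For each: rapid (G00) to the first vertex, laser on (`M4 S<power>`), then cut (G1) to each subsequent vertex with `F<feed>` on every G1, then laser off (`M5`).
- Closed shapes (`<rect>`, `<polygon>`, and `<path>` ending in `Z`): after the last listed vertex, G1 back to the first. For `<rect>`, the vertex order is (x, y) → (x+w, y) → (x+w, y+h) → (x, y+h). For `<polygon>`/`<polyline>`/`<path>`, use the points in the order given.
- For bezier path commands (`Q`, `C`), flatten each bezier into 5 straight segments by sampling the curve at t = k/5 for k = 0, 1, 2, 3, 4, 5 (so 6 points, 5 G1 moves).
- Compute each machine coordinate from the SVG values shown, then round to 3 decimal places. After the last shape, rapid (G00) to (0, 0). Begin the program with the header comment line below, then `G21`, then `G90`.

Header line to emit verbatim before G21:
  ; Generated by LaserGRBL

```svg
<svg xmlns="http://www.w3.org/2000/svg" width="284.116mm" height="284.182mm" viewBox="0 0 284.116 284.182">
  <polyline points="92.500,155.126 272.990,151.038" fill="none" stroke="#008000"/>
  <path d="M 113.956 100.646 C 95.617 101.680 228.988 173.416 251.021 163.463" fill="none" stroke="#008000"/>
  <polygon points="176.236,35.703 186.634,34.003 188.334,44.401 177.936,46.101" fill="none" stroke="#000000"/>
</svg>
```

; Generated by LaserGRBL
G21
G90
G00 X92.500 Y129.056
M4 S416
G1 X272.990 Y133.144 F1991
M5
G00 X113.956 Y183.536
M4 S416
G1 X119.053 Y175.650 F1991
G1 X147.935 Y158.111 F1991
G1 X187.974 Y138.233 F1991
G1 X226.545 Y123.331 F1991
G1 X251.021 Y120.719 F1991
M5
G00 X176.236 Y248.479
M4 S891
G1 X186.634 Y250.179 F1489
G1 X188.334 Y239.781 F1489
G1 X177.936 Y238.081 F1489
G1 X176.236 Y248.479 F1489
M5
G00 X0.000 Y0.000

viewBox `0 0 284.116 284.182` with mm width/height → 1 unit = 1 mm. Flip: y_m = 284.182 − y_svg.

**Shape 1** — `<polyline>` line segment, stroke `#008000` → score (S416, F1991). Machine vertices: (92.500,129.056) → (272.990,133.144). Open path.

**Shape 2** — `<path>` cubic bezier, stroke `#008000` → score (S416, F1991). Control points (SVG): P0=(113.956,100.646), P1=(95.617,101.680), P2=(228.988,173.416), P3=(251.021,163.463); sampled at t=k/5. Machine vertices: (113.956,183.536) → (119.053,175.650) → (147.935,158.111) → (187.974,138.233) → (226.545,123.331) → (251.021,120.719). Open path.

**Shape 3** — `<polygon>` regular polygon, stroke `#000000` → cut (S891, F1489). Machine vertices: (176.236,248.479) → (186.634,250.179) → (188.334,239.781) → (177.936,238.081) → (176.236,248.479). Closed: final G1 returns to the first vertex.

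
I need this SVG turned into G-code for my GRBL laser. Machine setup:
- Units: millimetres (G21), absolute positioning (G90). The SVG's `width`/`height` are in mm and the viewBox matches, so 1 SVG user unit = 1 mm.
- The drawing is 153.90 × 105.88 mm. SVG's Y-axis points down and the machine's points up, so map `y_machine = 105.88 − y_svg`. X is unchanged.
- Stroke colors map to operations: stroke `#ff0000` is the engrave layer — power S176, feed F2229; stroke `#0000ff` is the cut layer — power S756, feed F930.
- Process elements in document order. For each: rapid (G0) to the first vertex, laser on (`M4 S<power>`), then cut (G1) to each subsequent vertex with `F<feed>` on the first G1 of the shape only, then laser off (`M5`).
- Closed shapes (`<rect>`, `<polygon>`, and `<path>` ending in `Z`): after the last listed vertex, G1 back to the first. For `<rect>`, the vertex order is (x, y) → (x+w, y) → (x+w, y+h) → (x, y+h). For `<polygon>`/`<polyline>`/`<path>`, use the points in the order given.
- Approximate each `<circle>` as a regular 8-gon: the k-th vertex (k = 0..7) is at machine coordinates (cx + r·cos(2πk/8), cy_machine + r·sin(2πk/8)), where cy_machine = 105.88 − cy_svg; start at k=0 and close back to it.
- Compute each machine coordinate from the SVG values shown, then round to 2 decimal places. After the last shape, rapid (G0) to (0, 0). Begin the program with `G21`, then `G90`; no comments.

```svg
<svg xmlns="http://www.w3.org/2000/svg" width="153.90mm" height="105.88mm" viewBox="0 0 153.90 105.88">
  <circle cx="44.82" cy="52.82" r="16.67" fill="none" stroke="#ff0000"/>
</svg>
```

Since the viewBox matches the mm dimensions, user units are millimetres directly. The only transform is the Y-flip y_m = 105.88 − y_svg.

Shape 1 is a circle drawn with `<circle>`. Its stroke #ff0000 means engrave at S176, F2229. After flipping Y the toolpath is (61.49,53.06) → (56.61,64.85) → (44.82,69.73) → (33.03,64.85) → (28.15,53.06) → (33.03,41.27) → (44.82,36.39) → (56.61,41.27) → (61.49,53.06), returning to the start.

G21
G90
G0 X61.49 Y53.06
M4 S176
G1 X56.61 Y64.85 F2229
G1 X44.82 Y69.73
G1 X33.03 Y64.85
G1 X28.15 Y53.06
G1 X33.03 Y41.27
G1 X44.82 Y36.39
G1 X56.61 Y41.27
G1 X61.49 Y53.06
M5
G0 X0.00 Y0.00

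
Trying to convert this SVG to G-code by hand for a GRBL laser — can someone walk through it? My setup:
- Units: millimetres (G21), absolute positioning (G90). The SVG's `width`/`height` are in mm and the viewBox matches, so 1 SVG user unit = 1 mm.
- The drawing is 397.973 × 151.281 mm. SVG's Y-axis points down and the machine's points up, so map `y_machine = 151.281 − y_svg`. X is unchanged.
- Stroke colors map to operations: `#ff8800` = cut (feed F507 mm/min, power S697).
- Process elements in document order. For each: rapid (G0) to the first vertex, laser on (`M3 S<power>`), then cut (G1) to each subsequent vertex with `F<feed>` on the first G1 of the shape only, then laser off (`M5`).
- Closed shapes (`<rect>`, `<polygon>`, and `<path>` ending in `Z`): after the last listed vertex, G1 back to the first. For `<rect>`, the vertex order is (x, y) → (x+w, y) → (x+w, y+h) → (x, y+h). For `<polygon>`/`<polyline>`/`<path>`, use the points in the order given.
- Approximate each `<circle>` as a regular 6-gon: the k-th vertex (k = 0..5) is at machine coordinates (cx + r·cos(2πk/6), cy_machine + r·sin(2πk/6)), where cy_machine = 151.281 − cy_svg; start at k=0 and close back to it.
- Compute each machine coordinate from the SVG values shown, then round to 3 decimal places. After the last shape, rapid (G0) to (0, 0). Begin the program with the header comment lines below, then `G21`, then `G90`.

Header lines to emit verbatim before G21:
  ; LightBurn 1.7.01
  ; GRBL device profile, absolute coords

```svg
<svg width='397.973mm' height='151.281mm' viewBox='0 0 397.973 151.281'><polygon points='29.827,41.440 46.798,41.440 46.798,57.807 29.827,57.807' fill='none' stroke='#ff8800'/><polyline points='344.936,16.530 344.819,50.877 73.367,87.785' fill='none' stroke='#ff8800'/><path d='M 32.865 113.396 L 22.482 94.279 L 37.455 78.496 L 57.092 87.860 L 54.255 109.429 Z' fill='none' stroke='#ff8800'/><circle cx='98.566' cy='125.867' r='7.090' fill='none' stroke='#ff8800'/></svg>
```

Since the viewBox matches the mm dimensions, user units are millimetres directly. The only transform is the Y-flip y_m = 151.281 − y_svg.

Shape 1 is a rectangle drawn with `<polygon>`. Its stroke #ff8800 means cut at S697, F507. After flipping Y the toolpath is (29.827,109.841) → (46.798,109.841) → (46.798,93.474) → (29.827,93.474) → (29.827,109.841), returning to the start.

Shape 2 is a open polyline drawn with `<polyline>`. Its stroke #ff8800 means cut at S697, F507. After flipping Y the toolpath is (344.936,134.751) → (344.819,100.404) → (73.367,63.496).

Shape 3 is a regular polygon drawn with `<path>`. Its stroke #ff8800 means cut at S697, F507. After flipping Y the toolpath is (32.865,37.885) → (22.482,57.002) → (37.455,72.785) → (57.092,63.421) → (54.255,41.852) → (32.865,37.885), returning to the start.

Shape 4 is a circle drawn with `<circle>`. Its stroke #ff8800 means cut at S697, F507. After flipping Y the toolpath is (105.656,25.414) → (102.111,31.554) → (95.021,31.554) → (91.476,25.414) → (95.021,19.274) → (102.111,19.274) → (105.656,25.414), returning to the start.

; LightBurn 1.7.01
; GRBL device profile, absolute coords
G21
G90
G0 X29.827 Y109.841
M3 S697
G1 X46.798 Y109.841 F507
G1 X46.798 Y93.474
G1 X29.827 Y93.474
G1 X29.827 Y109.841
M5
G0 X344.936 Y134.751
M3 S697
G1 X344.819 Y100.404 F507
G1 X73.367 Y63.496
M5
G0 X32.865 Y37.885
M3 S697
G1 X22.482 Y57.002 F507
G1 X37.455 Y72.785
G1 X57.092 Y63.421
G1 X54.255 Y41.852
G1 X32.865 Y37.885
M5
G0 X105.656 Y25.414
M3 S697
G1 X102.111 Y31.554 F507
G1 X95.021 Y31.554
G1 X91.476 Y25.414
G1 X95.021 Y19.274
G1 X102.111 Y19.274
G1 X105.656 Y25.414
M5
G0 X0.000 Y0.000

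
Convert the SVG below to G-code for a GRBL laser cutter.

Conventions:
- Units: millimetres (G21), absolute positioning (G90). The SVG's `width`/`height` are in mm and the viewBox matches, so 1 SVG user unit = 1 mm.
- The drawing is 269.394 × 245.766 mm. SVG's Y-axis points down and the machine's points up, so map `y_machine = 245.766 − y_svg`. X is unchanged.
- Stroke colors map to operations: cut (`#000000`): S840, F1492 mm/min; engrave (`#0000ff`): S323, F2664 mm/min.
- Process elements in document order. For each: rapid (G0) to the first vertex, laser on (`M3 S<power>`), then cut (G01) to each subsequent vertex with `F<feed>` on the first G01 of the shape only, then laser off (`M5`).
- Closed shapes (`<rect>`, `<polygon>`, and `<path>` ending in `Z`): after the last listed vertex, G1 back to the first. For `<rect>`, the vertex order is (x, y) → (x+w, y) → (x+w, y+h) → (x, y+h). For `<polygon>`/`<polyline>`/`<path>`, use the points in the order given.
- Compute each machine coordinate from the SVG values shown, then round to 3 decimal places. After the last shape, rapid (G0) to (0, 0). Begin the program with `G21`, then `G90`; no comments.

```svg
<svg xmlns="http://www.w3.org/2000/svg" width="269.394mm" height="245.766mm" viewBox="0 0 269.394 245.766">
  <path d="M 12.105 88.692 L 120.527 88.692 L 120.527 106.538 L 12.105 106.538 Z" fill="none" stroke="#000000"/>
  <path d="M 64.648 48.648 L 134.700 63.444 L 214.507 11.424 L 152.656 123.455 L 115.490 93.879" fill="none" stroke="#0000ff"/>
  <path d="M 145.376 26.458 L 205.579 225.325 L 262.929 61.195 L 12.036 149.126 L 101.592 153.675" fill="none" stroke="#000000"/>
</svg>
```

viewBox `0 0 269.394 245.766` with mm width/height → 1 unit = 1 mm. Flip: y_m = 245.766 − y_svg.

**Shape 1** — `<path>` rectangle, stroke `#000000` → cut (S840, F1492). Machine vertices: (12.105,157.074) → (120.527,157.074) → (120.527,139.228) → (12.105,139.228) → (12.105,157.074). Closed: final G1 returns to the first vertex.

**Shape 2** — `<path>` open polyline, stroke `#0000ff` → engrave (S323, F2664). Machine vertices: (64.648,197.118) → (134.700,182.322) → (214.507,234.342) → (152.656,122.311) → (115.490,151.887). Open path.

**Shape 3** — `<path>` open polyline, stroke `#000000` → cut (S840, F1492). Machine vertices: (145.376,219.308) → (205.579,20.441) → (262.929,184.571) → (12.036,96.640) → (101.592,92.091). Open path.

G21
G90
G0 X12.105 Y157.074
M3 S840
G01 X120.527 Y157.074 F1492
G01 X120.527 Y139.228
G01 X12.105 Y139.228
G01 X12.105 Y157.074
M5
G0 X64.648 Y197.118
M3 S323
G01 X134.700 Y182.322 F2664
G01 X214.507 Y234.342
G01 X152.656 Y122.311
G01 X115.490 Y151.887
M5
G0 X145.376 Y219.308
M3 S840
G01 X205.579 Y20.441 F1492
G01 X262.929 Y184.571
G01 X12.036 Y96.640
G01 X101.592 Y92.091
M5
G0 X0.000 Y0.000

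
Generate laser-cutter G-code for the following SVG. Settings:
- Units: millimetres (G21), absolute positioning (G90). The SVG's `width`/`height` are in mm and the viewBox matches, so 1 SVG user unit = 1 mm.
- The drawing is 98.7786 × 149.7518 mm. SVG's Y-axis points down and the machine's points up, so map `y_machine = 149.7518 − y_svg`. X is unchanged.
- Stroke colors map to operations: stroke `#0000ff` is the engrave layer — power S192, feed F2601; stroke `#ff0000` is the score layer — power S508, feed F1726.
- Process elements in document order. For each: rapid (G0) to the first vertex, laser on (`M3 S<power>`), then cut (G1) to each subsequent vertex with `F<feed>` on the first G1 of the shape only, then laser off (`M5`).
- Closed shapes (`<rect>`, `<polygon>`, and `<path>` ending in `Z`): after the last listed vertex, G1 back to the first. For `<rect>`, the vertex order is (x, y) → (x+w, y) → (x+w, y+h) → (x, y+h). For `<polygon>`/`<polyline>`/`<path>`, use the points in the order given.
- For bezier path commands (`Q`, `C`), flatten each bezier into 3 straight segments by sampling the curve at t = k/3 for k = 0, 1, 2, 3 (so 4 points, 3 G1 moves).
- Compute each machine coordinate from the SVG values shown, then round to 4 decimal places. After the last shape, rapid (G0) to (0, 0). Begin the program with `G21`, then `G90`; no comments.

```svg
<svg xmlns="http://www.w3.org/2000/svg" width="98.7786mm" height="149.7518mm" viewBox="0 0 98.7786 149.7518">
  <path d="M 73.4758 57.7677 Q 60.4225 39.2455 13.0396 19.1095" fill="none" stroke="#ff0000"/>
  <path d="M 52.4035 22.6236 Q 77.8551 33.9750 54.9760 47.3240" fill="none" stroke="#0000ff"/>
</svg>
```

Since the viewBox matches the mm dimensions, user units are millimetres directly. The only transform is the Y-flip y_m = 149.7518 − y_svg.

Shape 1 is a quadratic bezier drawn with `<path>`. Its stroke #ff0000 means score at S508, F1726. After flipping Y the toolpath is (73.4758,91.9841) → (60.9592,104.5115) → (40.8138,117.3976) → (13.0396,130.6423).

Shape 2 is a quadratic bezier drawn with `<path>`. Its stroke #0000ff means engrave at S192, F2601. After flipping Y the toolpath is (52.4035,127.1282) → (64.0012,119.3386) → (64.8587,111.1052) → (54.9760,102.4278).

G21
G90
G0 X73.4758 Y91.9841
M3 S508
G1 X60.9592 Y104.5115 F1726
G1 X40.8138 Y117.3976
G1 X13.0396 Y130.6423
M5
G0 X52.4035 Y127.1282
M3 S192
G1 X64.0012 Y119.3386 F2601
G1 X64.8587 Y111.1052
G1 X54.9760 Y102.4278
M5
G0 X0.0000 Y0.0000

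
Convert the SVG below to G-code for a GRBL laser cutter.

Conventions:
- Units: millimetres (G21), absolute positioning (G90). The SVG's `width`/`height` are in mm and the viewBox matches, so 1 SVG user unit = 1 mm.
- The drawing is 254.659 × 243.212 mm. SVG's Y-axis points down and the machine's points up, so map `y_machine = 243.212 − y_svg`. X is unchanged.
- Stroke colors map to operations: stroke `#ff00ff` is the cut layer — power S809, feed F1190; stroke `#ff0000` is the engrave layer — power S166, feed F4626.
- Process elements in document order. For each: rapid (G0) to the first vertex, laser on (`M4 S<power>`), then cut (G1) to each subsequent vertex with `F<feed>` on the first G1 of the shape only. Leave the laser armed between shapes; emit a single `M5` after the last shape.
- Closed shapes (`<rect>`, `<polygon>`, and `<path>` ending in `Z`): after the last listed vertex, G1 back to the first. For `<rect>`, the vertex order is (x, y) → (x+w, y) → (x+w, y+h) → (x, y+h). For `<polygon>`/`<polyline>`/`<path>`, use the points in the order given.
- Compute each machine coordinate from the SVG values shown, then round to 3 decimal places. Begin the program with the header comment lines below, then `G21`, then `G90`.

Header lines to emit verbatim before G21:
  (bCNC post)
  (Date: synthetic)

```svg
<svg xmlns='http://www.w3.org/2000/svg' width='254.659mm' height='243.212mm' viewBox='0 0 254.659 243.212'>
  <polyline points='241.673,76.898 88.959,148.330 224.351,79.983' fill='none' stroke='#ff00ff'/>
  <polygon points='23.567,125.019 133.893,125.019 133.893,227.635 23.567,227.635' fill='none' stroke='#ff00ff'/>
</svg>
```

(bCNC post)
(Date: synthetic)
G21
G90
G0 X241.673 Y166.314
M4 S809
G1 X88.959 Y94.882 F1190
G1 X224.351 Y163.229
G0 X23.567 Y118.193
M4 S809
G1 X133.893 Y118.193 F1190
G1 X133.893 Y15.577
G1 X23.567 Y15.577
G1 X23.567 Y118.193
M5

1 u = 1 mm; y_m = 243.212 − y.

[1] `<polyline>` open polyline, #ff00ff→cut S809 F1190: (241.673,166.314) → (88.959,94.882) → (224.351,163.229)

[2] `<polygon>` rectangle, #ff00ff→cut S809 F1190: (23.567,118.193) → (133.893,118.193) → (133.893,15.577) → (23.567,15.577) → (23.567,118.193) (closed)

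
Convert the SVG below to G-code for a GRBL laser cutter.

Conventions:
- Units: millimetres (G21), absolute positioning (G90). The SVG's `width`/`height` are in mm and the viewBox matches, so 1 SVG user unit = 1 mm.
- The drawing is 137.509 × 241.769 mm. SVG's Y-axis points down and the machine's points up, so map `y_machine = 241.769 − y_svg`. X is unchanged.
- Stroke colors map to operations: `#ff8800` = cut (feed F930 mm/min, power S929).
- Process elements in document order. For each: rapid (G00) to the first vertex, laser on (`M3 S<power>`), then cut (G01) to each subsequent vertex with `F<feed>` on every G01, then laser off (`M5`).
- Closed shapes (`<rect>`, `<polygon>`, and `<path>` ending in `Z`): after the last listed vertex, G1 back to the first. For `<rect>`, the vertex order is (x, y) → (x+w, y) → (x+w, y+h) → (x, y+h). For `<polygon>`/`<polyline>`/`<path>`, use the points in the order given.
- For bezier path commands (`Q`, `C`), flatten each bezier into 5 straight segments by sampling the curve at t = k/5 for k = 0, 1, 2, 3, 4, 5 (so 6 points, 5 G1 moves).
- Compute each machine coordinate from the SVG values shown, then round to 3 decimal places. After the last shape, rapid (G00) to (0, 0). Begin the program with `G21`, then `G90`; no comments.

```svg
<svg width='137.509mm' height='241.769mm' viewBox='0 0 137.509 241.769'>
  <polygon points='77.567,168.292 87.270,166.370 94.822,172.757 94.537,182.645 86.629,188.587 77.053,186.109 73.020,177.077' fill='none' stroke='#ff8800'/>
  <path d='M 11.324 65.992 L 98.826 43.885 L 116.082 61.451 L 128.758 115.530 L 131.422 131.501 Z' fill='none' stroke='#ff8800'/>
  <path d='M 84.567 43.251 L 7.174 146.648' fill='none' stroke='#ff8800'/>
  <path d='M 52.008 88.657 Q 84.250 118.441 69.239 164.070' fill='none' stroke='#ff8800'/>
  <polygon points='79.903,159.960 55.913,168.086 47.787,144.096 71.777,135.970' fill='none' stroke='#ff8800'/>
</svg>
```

viewBox `0 0 137.509 241.769` with mm width/height → 1 unit = 1 mm. Flip: y_m = 241.769 − y_svg.

**Shape 1** — `<polygon>` regular polygon, stroke `#ff8800` → cut (S929, F930). Machine vertices: (77.567,73.477) → (87.270,75.399) → (94.822,69.012) → (94.537,59.124) → (86.629,53.182) → (77.053,55.660) → (73.020,64.692) → (77.567,73.477). Closed: final G1 returns to the first vertex.

**Shape 2** — `<path>` closed polygon, stroke `#ff8800` → cut (S929, F930). Machine vertices: (11.324,175.777) → (98.826,197.884) → (116.082,180.318) → (128.758,126.239) → (131.422,110.268) → (11.324,175.777). Closed: final G1 returns to the first vertex.

**Shape 3** — `<path>` line segment, stroke `#ff8800` → cut (S929, F930). Machine vertices: (84.567,198.518) → (7.174,95.121). Open path.

**Shape 4** — `<path>` quadratic bezier, stroke `#ff8800` → cut (S929, F930). Control points (SVG): P0=(52.008,88.657), P1=(84.250,118.441), P2=(69.239,164.070); sampled at t=k/5. Machine vertices: (52.008,153.112) → (63.015,140.565) → (70.241,126.750) → (73.687,111.667) → (73.353,95.317) → (69.239,77.699). Open path.

**Shape 5** — `<polygon>` regular polygon, stroke `#ff8800` → cut (S929, F930). Machine vertices: (79.903,81.809) → (55.913,73.683) → (47.787,97.673) → (71.777,105.799) → (79.903,81.809). Closed: final G1 returns to the first vertex.

G21
G90
G00 X77.567 Y73.477
M3 S929
G01 X87.270 Y75.399 F930
G01 X94.822 Y69.012 F930
G01 X94.537 Y59.124 F930
G01 X86.629 Y53.182 F930
G01 X77.053 Y55.660 F930
G01 X73.020 Y64.692 F930
G01 X77.567 Y73.477 F930
M5
G00 X11.324 Y175.777
M3 S929
G01 X98.826 Y197.884 F930
G01 X116.082 Y180.318 F930
G01 X128.758 Y126.239 F930
G01 X131.422 Y110.268 F930
G01 X11.324 Y175.777 F930
M5
G00 X84.567 Y198.518
M3 S929
G01 X7.174 Y95.121 F930
M5
G00 X52.008 Y153.112
M3 S929
G01 X63.015 Y140.565 F930
G01 X70.241 Y126.750 F930
G01 X73.687 Y111.667 F930
G01 X73.353 Y95.317 F930
G01 X69.239 Y77.699 F930
M5
G00 X79.903 Y81.809
M3 S929
G01 X55.913 Y73.683 F930
G01 X47.787 Y97.673 F930
G01 X71.777 Y105.799 F930
G01 X79.903 Y81.809 F930
M5
G00 X0.000 Y0.000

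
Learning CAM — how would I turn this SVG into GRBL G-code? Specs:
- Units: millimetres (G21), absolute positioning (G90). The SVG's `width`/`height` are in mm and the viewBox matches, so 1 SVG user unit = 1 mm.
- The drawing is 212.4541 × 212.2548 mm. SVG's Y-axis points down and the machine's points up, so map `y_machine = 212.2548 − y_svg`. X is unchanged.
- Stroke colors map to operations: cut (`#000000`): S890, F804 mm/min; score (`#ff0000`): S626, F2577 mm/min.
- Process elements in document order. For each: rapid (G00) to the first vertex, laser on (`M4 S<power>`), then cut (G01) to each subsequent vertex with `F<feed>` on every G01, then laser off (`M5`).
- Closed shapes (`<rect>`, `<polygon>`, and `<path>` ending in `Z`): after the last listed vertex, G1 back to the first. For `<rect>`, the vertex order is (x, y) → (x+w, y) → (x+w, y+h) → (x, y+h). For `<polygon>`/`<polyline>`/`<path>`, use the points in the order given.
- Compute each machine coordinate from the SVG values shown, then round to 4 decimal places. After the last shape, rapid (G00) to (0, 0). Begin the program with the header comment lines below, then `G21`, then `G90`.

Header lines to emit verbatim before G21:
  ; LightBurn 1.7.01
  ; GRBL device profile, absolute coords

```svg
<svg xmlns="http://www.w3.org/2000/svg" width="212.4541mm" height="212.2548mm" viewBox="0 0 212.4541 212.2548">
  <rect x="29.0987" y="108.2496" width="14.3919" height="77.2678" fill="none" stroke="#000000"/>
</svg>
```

; LightBurn 1.7.01
; GRBL device profile, absolute coords
G21
G90
G00 X29.0987 Y104.0052
M4 S890
G01 X43.4906 Y104.0052 F804
G01 X43.4906 Y26.7374 F804
G01 X29.0987 Y26.7374 F804
G01 X29.0987 Y104.0052 F804
M5
G00 X0.0000 Y0.0000

Since the viewBox matches the mm dimensions, user units are millimetres directly. The only transform is the Y-flip y_m = 212.2548 − y_svg.

Shape 1 is a rectangle drawn with `<rect>`. Its stroke #000000 means cut at S890, F804. After flipping Y the toolpath is (29.0987,104.0052) → (43.4906,104.0052) → (43.4906,26.7374) → (29.0987,26.7374) → (29.0987,104.0052), returning to the start.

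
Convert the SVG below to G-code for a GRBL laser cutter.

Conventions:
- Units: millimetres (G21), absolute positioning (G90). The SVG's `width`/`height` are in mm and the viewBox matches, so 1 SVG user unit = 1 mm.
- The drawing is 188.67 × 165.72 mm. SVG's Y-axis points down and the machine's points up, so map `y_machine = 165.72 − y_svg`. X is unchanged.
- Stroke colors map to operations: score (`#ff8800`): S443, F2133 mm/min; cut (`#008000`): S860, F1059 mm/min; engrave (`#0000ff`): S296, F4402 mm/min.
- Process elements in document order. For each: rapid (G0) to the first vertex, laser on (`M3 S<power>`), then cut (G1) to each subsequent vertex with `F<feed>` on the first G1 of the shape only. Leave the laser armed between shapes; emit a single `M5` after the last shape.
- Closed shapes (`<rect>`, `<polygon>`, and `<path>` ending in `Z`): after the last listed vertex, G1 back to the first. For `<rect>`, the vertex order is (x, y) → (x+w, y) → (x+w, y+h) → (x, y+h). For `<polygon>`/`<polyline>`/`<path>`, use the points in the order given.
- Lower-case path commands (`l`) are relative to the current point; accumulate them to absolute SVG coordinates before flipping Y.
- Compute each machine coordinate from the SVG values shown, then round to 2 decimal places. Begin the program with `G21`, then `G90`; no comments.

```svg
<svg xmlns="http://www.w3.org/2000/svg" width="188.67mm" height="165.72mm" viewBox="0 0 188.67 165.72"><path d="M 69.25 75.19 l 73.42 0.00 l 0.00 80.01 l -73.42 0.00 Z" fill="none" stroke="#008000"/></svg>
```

G21
G90
G0 X69.25 Y90.53
M3 S860
G1 X142.67 Y90.53 F1059
G1 X142.67 Y10.52
G1 X69.25 Y10.52
G1 X69.25 Y90.53
M5

Since the viewBox matches the mm dimensions, user units are millimetres directly. The only transform is the Y-flip y_m = 165.72 − y_svg.

Shape 1 is a rectangle drawn with `<path>`. Its stroke #008000 means cut at S860, F1059. After flipping Y the toolpath is (69.25,90.53) → (142.67,90.53) → (142.67,10.52) → (69.25,10.52) → (69.25,90.53), returning to the start.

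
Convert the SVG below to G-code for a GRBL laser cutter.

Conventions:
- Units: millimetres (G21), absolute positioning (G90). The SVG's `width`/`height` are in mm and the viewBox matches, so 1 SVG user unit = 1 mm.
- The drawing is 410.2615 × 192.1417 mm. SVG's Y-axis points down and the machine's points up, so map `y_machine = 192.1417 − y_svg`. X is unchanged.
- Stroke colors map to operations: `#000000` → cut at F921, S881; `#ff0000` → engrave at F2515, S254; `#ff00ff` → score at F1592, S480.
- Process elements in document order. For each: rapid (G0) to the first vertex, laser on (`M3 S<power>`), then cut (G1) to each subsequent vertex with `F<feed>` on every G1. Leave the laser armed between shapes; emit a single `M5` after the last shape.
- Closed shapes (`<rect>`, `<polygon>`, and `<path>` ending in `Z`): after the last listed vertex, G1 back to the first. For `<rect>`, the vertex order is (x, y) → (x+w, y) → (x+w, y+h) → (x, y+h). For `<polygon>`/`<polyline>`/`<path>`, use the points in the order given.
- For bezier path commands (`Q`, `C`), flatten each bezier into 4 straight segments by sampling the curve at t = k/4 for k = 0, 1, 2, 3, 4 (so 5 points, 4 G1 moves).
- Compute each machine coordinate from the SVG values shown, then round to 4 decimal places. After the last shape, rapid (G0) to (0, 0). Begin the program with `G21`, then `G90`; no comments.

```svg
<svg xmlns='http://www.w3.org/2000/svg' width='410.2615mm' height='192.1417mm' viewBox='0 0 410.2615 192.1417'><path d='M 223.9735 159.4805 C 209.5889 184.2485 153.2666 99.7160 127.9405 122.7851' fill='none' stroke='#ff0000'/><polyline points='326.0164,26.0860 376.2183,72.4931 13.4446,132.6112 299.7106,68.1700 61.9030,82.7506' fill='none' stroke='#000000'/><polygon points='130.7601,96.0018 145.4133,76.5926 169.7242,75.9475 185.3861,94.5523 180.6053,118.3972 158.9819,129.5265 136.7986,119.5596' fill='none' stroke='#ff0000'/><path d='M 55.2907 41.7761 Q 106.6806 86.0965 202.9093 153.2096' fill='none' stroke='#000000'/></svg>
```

G21
G90
G0 X223.9735 Y32.6612
M3 S254
G1 X206.4613 Y31.1899 F2515
G1 X180.0601 Y50.3718 F2515
G1 X151.6073 Y69.8722 F2515
G1 X127.9405 Y69.3566 F2515
G0 X326.0164 Y166.0557
M3 S881
G1 X376.2183 Y119.6486 F921
G1 X13.4446 Y59.5305 F921
G1 X299.7106 Y123.9717 F921
G1 X61.9030 Y109.3911 F921
G0 X130.7601 Y96.1399
M3 S254
G1 X145.4133 Y115.5491 F2515
G1 X169.7242 Y116.1942 F2515
G1 X185.3861 Y97.5894 F2515
G1 X180.6053 Y73.7445 F2515
G1 X158.9819 Y62.6152 F2515
G1 X136.7986 Y72.5821 F2515
G1 X130.7601 Y96.1399 F2515
G0 X55.2907 Y150.3656
M3 S881
G1 X83.7881 Y126.7809 F921
G1 X117.8903 Y100.3470 F921
G1 X157.5974 Y71.0641 F921
G1 X202.9093 Y38.9321 F921
M5
G0 X0.0000 Y0.0000

Since the viewBox matches the mm dimensions, user units are millimetres directly. The only transform is the Y-flip y_m = 192.1417 − y_svg.

Shape 1 is a cubic bezier drawn with `<path>`. Its stroke #ff0000 means engrave at S254, F2515. After flipping Y the toolpath is (223.9735,32.6612) → (206.4613,31.1899) → (180.0601,50.3718) → (151.6073,69.8722) → (127.9405,69.3566).

Shape 2 is a open polyline drawn with `<polyline>`. Its stroke #000000 means cut at S881, F921. After flipping Y the toolpath is (326.0164,166.0557) → (376.2183,119.6486) → (13.4446,59.5305) → (299.7106,123.9717) → (61.9030,109.3911).

Shape 3 is a regular polygon drawn with `<polygon>`. Its stroke #ff0000 means engrave at S254, F2515. After flipping Y the toolpath is (130.7601,96.1399) → (145.4133,115.5491) → (169.7242,116.1942) → (185.3861,97.5894) → (180.6053,73.7445) → (158.9819,62.6152) → (136.7986,72.5821) → (130.7601,96.1399), returning to the start.

Shape 4 is a quadratic bezier drawn with `<path>`. Its stroke #000000 means cut at S881, F921. After flipping Y the toolpath is (55.2907,150.3656) → (83.7881,126.7809) → (117.8903,100.3470) → (157.5974,71.0641) → (202.9093,38.9321).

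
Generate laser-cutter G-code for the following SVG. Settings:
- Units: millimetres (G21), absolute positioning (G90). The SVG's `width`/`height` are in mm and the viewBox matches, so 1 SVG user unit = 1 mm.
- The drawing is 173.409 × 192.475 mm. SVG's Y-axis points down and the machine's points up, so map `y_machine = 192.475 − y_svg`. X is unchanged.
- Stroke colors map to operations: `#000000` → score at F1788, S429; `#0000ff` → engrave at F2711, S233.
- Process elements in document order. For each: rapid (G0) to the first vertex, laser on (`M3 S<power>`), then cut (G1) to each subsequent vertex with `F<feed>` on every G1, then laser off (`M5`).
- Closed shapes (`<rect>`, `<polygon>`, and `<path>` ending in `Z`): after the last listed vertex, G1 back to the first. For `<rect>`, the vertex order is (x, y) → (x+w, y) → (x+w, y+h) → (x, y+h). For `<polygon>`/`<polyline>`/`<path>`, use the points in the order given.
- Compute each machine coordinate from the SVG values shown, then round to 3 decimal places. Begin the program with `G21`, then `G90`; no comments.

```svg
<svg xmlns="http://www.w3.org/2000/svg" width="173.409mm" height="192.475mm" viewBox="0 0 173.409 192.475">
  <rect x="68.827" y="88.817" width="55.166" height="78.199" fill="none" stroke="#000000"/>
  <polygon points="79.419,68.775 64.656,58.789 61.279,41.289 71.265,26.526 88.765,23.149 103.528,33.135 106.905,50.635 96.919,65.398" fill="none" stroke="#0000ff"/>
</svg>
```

G21
G90
G0 X68.827 Y103.658
M3 S429
G1 X123.993 Y103.658 F1788
G1 X123.993 Y25.459 F1788
G1 X68.827 Y25.459 F1788
G1 X68.827 Y103.658 F1788
M5
G0 X79.419 Y123.700
M3 S233
G1 X64.656 Y133.686 F2711
G1 X61.279 Y151.186 F2711
G1 X71.265 Y165.949 F2711
G1 X88.765 Y169.326 F2711
G1 X103.528 Y159.340 F2711
G1 X106.905 Y141.840 F2711
G1 X96.919 Y127.077 F2711
G1 X79.419 Y123.700 F2711
M5

1 u = 1 mm; y_m = 192.475 − y.

[1] `<rect>` rectangle, #000000→score S429 F1788: (68.827,103.658) → (123.993,103.658) → (123.993,25.459) → (68.827,25.459) → (68.827,103.658) (closed)

[2] `<polygon>` regular polygon, #0000ff→engrave S233 F2711: (79.419,123.700) → (64.656,133.686) → (61.279,151.186) → (71.265,165.949) → (88.765,169.326) → (103.528,159.340) → (106.905,141.840) → (96.919,127.077) → (79.419,123.700) (closed)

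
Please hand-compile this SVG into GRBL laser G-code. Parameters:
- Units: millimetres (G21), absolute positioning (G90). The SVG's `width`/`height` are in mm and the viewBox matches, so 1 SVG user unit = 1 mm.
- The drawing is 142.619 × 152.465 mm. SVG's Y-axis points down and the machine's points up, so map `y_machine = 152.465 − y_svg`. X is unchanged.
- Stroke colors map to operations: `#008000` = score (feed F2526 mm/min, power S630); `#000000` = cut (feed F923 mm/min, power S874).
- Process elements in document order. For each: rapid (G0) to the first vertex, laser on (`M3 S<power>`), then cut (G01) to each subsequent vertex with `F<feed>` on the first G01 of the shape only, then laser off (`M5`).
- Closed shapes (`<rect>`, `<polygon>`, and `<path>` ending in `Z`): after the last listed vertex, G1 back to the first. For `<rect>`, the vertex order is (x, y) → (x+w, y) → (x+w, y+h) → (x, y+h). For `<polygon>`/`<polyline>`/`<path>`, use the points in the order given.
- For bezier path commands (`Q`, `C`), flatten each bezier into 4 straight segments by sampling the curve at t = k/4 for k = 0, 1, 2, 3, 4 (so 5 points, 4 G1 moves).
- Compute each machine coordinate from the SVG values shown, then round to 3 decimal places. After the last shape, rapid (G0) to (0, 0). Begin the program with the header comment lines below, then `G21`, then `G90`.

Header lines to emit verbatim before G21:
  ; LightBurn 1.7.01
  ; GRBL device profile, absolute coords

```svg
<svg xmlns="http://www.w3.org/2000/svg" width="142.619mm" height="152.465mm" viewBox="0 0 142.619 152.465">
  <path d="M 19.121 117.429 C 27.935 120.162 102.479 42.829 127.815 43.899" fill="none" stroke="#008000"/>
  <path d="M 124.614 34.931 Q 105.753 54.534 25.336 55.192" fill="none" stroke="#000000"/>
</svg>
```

viewBox `0 0 142.619 152.465` with mm width/height → 1 unit = 1 mm. Flip: y_m = 152.465 − y_svg.

**Shape 1** — `<path>` cubic bezier, stroke `#008000` → score (S630, F2526). Control points (SVG): P0=(19.121,117.429), P1=(27.935,120.162), P2=(102.479,42.829), P3=(127.815,43.899); sampled at t=k/4. Machine vertices: (19.121,35.036) → (36.260,45.523) → (67.272,71.177) → (101.382,97.144) → (127.815,108.566). Open path.

**Shape 2** — `<path>` quadratic bezier, stroke `#000000` → cut (S874, F923). Control points (SVG): P0=(124.614,34.931), P1=(105.753,54.534), P2=(25.336,55.192); sampled at t=k/4. Machine vertices: (124.614,117.534) → (111.336,108.917) → (90.364,102.667) → (61.697,98.786) → (25.336,97.273). Open path.

; LightBurn 1.7.01
; GRBL device profile, absolute coords
G21
G90
G0 X19.121 Y35.036
M3 S630
G01 X36.260 Y45.523 F2526
G01 X67.272 Y71.177
G01 X101.382 Y97.144
G01 X127.815 Y108.566
M5
G0 X124.614 Y117.534
M3 S874
G01 X111.336 Y108.917 F923
G01 X90.364 Y102.667
G01 X61.697 Y98.786
G01 X25.336 Y97.273
M5
G0 X0.000 Y0.000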